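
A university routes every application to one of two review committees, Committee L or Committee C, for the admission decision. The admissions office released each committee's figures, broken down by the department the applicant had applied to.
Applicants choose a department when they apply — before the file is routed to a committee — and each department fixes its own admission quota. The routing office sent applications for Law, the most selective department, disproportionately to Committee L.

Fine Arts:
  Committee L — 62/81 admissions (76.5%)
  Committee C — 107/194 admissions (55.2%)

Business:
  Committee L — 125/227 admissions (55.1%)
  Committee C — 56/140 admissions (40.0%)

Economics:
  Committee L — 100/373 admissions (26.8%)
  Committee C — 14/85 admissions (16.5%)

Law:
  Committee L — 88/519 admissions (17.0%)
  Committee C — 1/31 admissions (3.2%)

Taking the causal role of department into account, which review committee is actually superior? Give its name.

Since department is a pre-existing factor (not a product of the review committee) and it affects the outcome on its own, it is a confounder. The stratified rates, not the pooled rate, identify the causal effect.
Within each level — Fine Arts: 76.5% vs 55.2%; Business: 55.1% vs 40.0%; Economics: 26.8% vs 16.5%; Law: 17.0% vs 3.2% — Committee L is higher every time.

Committee L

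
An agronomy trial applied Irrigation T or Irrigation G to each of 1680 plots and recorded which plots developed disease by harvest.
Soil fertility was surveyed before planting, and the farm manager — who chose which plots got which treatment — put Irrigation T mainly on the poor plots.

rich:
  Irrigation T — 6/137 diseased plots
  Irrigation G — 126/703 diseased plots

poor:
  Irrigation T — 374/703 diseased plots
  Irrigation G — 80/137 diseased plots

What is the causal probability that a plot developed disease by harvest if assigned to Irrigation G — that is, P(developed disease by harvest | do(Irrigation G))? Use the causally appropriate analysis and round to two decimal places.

Within every soil fertility level Irrigation T has the lower rate, yet pooled Irrigation G does — Simpson's reversal.
Soil fertility differs across irrigations for reasons unrelated to any effect of the irrigation itself, and it separately predicts the outcome — a classic confounder. We must compare within soil fertility levels.
Standardising Irrigation G to the population soil fertility mix: 0.500·126/703 + 0.500·80/137 = 0.382.

0.38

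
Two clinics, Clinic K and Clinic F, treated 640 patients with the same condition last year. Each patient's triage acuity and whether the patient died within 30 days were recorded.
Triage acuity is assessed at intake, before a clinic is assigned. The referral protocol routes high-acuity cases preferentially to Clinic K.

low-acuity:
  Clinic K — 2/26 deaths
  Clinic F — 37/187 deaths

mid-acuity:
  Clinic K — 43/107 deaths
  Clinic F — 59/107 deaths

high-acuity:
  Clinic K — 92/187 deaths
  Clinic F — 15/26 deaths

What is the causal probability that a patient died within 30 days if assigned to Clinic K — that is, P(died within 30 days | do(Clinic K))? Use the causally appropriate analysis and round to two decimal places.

0.32

Within every triage acuity level Clinic K has the lower rate, yet pooled Clinic F does — Simpson's reversal.
Triage acuity satisfies the back-door criterion: it is not a descendant of the clinic, and it blocks the spurious path from clinic to outcome. Adjusting for it (i.e., using the within-triage acuity rates) gives the causal effect.
Standardising Clinic K to the population triage acuity mix: 0.333·2/26 + 0.334·43/107 + 0.333·92/187 = 0.324.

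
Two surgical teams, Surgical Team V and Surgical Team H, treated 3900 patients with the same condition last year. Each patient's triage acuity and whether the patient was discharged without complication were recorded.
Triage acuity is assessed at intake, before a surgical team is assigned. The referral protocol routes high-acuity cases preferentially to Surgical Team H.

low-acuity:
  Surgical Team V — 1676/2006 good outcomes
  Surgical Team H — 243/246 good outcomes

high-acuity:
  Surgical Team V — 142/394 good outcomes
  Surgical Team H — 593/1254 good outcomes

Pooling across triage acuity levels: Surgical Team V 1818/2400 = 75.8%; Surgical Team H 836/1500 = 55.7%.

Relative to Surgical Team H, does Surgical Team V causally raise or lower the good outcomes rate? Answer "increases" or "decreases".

Nothing the surgical team does changes triage acuity; the imbalance is an allocation artefact. With triage acuity also predicting the outcome, the pooled figure is confounded, and the within-stratum comparison is the causal one.
Within each level — low-acuity: 83.5% vs 98.8%; high-acuity: 36.0% vs 47.3% — Surgical Team H is higher every time.

decreases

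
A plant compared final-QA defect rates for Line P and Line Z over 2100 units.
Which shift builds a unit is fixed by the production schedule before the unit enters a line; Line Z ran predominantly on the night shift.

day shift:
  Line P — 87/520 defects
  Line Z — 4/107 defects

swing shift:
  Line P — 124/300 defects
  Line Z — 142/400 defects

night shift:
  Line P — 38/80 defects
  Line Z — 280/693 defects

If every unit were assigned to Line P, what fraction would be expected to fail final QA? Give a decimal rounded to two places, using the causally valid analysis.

Line Z is lower inside every shift stratum but Line P is lower in aggregate. Whether to stratify depends on how shift relates to the line.
Shift satisfies the back-door criterion: it is not a descendant of the line, and it blocks the spurious path from line to outcome. Adjusting for it (i.e., using the within-shift rates) gives the causal effect.
Standardising Line P to the population shift mix: 0.299·87/520 + 0.333·124/300 + 0.368·38/80 = 0.363.

0.36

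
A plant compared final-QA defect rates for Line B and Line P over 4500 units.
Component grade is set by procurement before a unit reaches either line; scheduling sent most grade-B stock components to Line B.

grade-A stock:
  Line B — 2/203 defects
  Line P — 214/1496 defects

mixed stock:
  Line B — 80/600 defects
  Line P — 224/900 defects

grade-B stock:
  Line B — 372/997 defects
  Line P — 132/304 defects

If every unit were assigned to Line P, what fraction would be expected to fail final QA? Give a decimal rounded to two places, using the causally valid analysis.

Component grade is set before the line has any effect — it is not caused by the line — and it independently drives the outcome. That makes it a confounder, so the causal comparison is within component grade levels.
Standardising Line P to the population component grade mix: 0.378·214/1496 + 0.333·224/900 + 0.289·132/304 = 0.263.

0.26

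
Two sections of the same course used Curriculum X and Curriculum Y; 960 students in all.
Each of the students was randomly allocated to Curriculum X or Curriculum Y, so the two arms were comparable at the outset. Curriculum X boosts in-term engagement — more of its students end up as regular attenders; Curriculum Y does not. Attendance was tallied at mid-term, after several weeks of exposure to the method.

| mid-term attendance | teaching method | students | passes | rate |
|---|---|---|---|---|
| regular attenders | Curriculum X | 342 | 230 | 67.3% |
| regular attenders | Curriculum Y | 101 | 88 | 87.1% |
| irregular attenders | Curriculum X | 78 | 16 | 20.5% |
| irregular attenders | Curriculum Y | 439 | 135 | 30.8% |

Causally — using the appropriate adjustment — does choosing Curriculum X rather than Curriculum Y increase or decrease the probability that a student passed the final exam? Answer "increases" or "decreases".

The stratified and pooled comparisons disagree (Curriculum Y wins within each mid-term attendance; Curriculum X wins overall), so the answer turns on the causal role of mid-term attendance.
Stratifying would compare teaching methods among students the teaching methods themselves sorted into mid-term attendance groups — a form of selection on an intermediate. The unconditioned pooled rates give the total causal effect.
Pooled: Curriculum X 58.6% vs Curriculum Y 41.3%; Curriculum X is higher overall.

increases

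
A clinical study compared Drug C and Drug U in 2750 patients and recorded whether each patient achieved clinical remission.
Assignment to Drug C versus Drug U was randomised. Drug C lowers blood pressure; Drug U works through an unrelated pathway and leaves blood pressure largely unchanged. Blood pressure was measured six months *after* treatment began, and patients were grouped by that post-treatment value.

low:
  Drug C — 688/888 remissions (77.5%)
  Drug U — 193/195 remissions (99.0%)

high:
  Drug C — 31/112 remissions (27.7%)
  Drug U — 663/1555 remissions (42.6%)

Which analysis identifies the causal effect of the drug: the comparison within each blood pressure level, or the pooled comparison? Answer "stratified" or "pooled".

The distribution of blood pressure is itself part of what the drug does — it is an intermediate outcome. Holding it fixed would remove that part of the effect; the total effect is the pooled difference.
Pooled: Drug C 71.9% vs Drug U 48.9%; Drug C is higher overall.

pooled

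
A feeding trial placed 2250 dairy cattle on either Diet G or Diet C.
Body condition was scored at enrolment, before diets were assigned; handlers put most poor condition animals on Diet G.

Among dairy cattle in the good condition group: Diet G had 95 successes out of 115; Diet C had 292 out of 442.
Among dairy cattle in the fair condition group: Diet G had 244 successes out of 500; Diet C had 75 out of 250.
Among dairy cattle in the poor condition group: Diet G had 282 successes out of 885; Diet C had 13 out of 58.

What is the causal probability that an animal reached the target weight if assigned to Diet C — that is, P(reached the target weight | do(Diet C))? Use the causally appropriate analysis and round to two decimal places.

Diet G is higher inside every starting body condition stratum but Diet C is higher in aggregate. Whether to stratify depends on how starting body condition relates to the diet.
The imbalance in starting body condition arose from how dairy cattle were allocated, not from anything the diet did; and starting body condition independently affects the outcome. The pooled gap is confounded — condition on starting body condition.
Standardising Diet C to the population starting body condition mix: 0.248·292/442 + 0.333·75/250 + 0.419·13/58 = 0.357.

0.36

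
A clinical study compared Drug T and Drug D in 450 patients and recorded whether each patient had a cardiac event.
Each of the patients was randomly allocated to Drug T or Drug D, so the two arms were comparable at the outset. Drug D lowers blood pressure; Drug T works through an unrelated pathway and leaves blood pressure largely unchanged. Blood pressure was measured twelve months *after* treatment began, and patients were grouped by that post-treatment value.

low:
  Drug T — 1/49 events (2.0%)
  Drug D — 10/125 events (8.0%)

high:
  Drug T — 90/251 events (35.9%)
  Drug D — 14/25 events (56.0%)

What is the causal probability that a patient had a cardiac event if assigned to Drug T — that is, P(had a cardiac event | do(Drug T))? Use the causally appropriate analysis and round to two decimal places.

0.30

Drug T is lower inside every blood pressure stratum but Drug D is lower in aggregate. Whether to stratify depends on how blood pressure relates to the drug.
Because the drug influences blood pressure, blood pressure is a post-treatment mediator, not a confounder. Stratifying on it would bias the estimate; the causal effect is the crude pooled difference.
So P(outcome | do(Drug T)) is just the pooled rate for Drug T: 91/300 = 0.303.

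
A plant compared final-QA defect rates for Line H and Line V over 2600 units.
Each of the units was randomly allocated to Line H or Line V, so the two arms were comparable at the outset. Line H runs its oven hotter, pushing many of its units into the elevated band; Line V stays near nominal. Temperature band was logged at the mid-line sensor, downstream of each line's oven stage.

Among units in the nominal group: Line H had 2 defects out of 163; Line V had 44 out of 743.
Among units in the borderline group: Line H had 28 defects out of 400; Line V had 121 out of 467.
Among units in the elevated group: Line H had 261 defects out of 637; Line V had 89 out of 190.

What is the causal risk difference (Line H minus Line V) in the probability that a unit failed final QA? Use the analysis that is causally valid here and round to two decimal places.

Line H is lower inside every in-process temperature band stratum but Line V is lower in aggregate. Whether to stratify depends on how in-process temperature band relates to the line.
In-process temperature band is downstream of the line. One should not condition on a consequence of treatment, so the overall rates are the right comparison.
The causal difference is the pooled difference: 0.242 − 0.181 = +0.061.

+0.06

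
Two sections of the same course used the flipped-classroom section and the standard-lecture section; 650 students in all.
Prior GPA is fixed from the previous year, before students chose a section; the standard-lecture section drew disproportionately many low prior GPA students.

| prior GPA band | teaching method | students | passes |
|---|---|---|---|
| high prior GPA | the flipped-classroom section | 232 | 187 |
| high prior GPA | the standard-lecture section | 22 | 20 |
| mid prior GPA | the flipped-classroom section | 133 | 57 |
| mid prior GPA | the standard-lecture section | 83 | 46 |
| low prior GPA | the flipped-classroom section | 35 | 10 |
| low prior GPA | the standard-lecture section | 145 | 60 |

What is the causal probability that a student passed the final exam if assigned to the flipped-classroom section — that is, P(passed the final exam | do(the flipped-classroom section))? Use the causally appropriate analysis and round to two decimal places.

0.54

the standard-lecture section is higher inside every prior GPA band stratum but the flipped-classroom section is higher in aggregate. Whether to stratify depends on how prior GPA band relates to the teaching method.
Prior GPA band differs across teaching methods for reasons unrelated to any effect of the teaching method itself, and it separately predicts the outcome — a classic confounder. We must compare within prior GPA band levels.
Standardising the flipped-classroom section to the population prior GPA band mix: 0.391·187/232 + 0.332·57/133 + 0.277·10/35 = 0.537.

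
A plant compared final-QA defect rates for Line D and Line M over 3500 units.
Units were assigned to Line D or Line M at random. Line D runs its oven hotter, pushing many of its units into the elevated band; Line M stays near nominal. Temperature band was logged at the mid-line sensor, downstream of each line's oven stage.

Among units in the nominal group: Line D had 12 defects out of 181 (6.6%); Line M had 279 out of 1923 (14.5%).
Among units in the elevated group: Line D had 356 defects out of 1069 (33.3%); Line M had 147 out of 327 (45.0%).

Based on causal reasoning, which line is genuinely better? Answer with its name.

Line M

In-process temperature band lies on the pathway line → in-process temperature band → outcome, so adjusting for it blocks the indirect effect. For the total causal effect of line, use the unadjusted pooled rates.
Pooled: Line D 29.4% vs Line M 18.9%; Line M is lower overall.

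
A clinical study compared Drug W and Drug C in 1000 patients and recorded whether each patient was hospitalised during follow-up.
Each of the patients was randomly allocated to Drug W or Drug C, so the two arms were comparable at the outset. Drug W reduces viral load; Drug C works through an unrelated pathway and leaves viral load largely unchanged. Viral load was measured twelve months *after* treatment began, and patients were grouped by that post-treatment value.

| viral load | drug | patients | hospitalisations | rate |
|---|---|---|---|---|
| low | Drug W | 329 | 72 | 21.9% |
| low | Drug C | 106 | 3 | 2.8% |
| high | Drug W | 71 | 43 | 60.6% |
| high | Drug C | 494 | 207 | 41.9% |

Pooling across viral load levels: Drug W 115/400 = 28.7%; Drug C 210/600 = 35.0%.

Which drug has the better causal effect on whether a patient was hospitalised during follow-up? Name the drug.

Because the drug influences viral load, viral load is a post-treatment mediator, not a confounder. Stratifying on it would bias the estimate; the causal effect is the crude pooled difference.
Pooled: Drug W 28.7% vs Drug C 35.0%; Drug W is lower overall.

Drug W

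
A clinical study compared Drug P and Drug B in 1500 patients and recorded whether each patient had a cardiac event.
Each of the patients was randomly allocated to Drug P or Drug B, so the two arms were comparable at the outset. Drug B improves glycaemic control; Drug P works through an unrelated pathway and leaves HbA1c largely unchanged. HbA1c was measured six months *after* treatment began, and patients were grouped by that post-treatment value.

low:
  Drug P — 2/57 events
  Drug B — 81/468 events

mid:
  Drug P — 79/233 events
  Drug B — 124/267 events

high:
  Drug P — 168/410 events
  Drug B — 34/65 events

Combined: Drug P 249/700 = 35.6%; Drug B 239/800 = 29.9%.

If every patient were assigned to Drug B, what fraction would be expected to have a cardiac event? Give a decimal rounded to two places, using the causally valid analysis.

0.30

The HbA1c-specific comparison favours Drug P throughout, but the pooled figures favour Drug B. The question is whether to condition on HbA1c.
HbA1c here is a post-treatment variable shaped by the drug; conditioning on it would introduce bias rather than remove it. The overall comparison is the causal one.
So P(outcome | do(Drug B)) is just the pooled rate for Drug B: 239/800 = 0.299.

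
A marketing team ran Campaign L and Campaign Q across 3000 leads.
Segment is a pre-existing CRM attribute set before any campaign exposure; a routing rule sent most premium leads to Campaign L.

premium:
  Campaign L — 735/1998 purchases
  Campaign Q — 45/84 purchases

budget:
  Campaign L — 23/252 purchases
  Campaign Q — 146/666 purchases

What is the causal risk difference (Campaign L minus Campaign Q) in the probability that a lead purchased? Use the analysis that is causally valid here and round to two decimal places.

The imbalance in customer segment arose from how leads were allocated, not from anything the campaign did; and customer segment independently affects the outcome. The pooled gap is confounded — condition on customer segment.
Adjusting over the population distribution of customer segment: 0.694·(0.368−0.536) + 0.306·(0.091−0.219) = -0.156.

-0.16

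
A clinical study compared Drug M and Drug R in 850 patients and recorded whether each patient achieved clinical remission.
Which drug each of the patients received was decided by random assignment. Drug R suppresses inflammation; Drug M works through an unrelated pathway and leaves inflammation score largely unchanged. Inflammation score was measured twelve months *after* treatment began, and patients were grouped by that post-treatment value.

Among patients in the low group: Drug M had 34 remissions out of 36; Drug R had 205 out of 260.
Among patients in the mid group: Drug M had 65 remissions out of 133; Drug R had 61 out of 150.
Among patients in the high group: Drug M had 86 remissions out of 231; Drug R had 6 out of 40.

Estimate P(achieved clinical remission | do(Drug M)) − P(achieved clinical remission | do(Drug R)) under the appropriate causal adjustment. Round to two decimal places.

Because the drug influences inflammation score, inflammation score is a post-treatment mediator, not a confounder. Stratifying on it would bias the estimate; the causal effect is the crude pooled difference.
The causal difference is the pooled difference: 0.463 − 0.604 = -0.142.

-0.14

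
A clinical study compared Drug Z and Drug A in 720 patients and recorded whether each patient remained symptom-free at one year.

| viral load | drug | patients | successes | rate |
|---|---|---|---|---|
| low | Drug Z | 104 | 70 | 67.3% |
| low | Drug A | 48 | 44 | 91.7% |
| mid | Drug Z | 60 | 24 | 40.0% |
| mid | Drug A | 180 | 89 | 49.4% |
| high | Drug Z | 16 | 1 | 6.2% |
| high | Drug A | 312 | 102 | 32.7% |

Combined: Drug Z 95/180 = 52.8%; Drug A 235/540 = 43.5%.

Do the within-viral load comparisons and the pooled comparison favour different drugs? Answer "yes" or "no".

Within each viral load level (low 67.3% vs 91.7%; mid 40.0% vs 49.4%; high 6.2% vs 32.7%), Drug A has the higher rate every time. Pooled: 52.8% vs 43.5% — Drug Z has the higher rate overall. The two comparisons disagree.

yes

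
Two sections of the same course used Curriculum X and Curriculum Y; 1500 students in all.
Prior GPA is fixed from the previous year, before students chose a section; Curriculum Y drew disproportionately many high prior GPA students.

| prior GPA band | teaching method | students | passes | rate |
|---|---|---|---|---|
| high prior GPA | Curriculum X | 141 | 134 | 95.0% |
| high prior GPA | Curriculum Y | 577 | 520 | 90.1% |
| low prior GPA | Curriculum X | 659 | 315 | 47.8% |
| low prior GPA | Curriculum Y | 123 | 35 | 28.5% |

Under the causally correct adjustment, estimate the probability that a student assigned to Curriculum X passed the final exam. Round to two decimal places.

The prior GPA band-specific comparison favours Curriculum X throughout, but the pooled figures favour Curriculum Y. The question is whether to condition on prior GPA band.
Here prior GPA band is a common cause — it drives both which teaching method a case falls under and the outcome. The crude comparison mixes populations; the stratum-specific rates are the causally relevant ones.
Standardising Curriculum X to the population prior GPA band mix: 0.479·134/141 + 0.521·315/659 = 0.704.

0.70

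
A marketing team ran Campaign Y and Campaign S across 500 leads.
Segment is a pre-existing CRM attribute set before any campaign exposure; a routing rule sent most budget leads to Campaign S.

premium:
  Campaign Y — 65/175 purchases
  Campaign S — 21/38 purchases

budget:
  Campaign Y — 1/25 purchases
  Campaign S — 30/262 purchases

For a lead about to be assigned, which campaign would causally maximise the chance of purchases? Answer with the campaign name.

Customer segment differs across campaigns for reasons unrelated to any effect of the campaign itself, and it separately predicts the outcome — a classic confounder. We must compare within customer segment levels.
Within each level — premium: 37.1% vs 55.3%; budget: 4.0% vs 11.5% — Campaign S is higher every time.

Campaign S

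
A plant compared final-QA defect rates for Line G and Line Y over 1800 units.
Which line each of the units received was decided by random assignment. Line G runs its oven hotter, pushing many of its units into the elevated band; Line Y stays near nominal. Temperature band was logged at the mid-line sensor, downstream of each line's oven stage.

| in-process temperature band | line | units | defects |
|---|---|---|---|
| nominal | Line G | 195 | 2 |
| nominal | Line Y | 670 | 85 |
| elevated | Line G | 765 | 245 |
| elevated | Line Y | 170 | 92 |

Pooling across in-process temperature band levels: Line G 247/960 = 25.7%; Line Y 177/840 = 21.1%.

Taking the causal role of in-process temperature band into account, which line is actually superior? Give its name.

Line Y

The stratified and pooled comparisons disagree (Line G wins within each in-process temperature band; Line Y wins overall), so the answer turns on the causal role of in-process temperature band.
Because the line influences in-process temperature band, in-process temperature band is a post-treatment mediator, not a confounder. Stratifying on it would bias the estimate; the causal effect is the crude pooled difference.
Pooled: Line G 25.7% vs Line Y 21.1%; Line Y is lower overall.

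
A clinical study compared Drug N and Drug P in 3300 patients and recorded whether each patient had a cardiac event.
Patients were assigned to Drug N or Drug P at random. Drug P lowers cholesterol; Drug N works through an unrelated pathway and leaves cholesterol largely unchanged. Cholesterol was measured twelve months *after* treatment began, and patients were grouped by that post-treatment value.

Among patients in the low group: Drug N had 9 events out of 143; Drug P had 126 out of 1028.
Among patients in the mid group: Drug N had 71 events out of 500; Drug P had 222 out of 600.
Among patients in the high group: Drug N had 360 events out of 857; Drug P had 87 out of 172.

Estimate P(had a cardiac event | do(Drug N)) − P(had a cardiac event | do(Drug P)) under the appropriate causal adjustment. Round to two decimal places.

Within every cholesterol level Drug N has the lower rate, yet pooled Drug P does — Simpson's reversal.
The distribution of cholesterol is itself part of what the drug does — it is an intermediate outcome. Holding it fixed would remove that part of the effect; the total effect is the pooled difference.
The causal difference is the pooled difference: 0.293 − 0.242 = +0.052.

+0.05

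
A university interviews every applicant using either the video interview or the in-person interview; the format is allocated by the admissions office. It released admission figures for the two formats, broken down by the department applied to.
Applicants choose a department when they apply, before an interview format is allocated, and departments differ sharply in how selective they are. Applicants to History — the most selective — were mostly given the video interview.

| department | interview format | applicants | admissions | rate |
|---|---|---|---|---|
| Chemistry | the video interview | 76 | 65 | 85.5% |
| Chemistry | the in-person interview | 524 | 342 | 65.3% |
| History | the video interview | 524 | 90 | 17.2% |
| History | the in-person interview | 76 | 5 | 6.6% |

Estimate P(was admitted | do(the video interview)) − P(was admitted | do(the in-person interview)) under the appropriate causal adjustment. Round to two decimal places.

+0.15

The department-specific comparison favours the video interview throughout, but the pooled figures favour the in-person interview. The question is whether to condition on department.
Department is set before the interview format has any effect — it is not caused by the interview format — and it independently drives the outcome. That makes it a confounder, so the causal comparison is within department levels.
Adjusting over the population distribution of department: 0.500·(0.855−0.653) + 0.500·(0.172−0.066) = +0.154.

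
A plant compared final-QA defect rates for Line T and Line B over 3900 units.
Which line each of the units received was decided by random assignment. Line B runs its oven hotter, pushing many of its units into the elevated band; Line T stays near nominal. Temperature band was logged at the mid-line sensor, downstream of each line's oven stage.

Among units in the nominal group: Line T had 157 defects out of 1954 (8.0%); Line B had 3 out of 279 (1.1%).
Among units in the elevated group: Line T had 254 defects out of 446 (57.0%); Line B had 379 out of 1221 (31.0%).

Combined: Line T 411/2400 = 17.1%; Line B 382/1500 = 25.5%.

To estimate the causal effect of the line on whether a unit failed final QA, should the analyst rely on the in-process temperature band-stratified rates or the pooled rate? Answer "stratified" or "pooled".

pooled

The stratified and pooled comparisons disagree (Line B wins within each in-process temperature band; Line T wins overall), so the answer turns on the causal role of in-process temperature band.
In-process temperature band lies on the pathway line → in-process temperature band → outcome, so adjusting for it blocks the indirect effect. For the total causal effect of line, use the unadjusted pooled rates.
Pooled: Line T 17.1% vs Line B 25.5%; Line T is lower overall.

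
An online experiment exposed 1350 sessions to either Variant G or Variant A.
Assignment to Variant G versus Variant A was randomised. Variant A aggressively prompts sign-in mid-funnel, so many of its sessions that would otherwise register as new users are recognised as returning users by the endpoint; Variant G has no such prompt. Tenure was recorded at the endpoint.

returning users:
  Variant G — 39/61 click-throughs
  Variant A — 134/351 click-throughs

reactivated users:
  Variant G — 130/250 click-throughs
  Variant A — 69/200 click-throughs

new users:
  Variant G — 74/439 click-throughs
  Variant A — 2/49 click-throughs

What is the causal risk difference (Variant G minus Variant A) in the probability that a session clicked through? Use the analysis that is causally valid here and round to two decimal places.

Within every user tenure level Variant G has the higher rate, yet pooled Variant A does — Simpson's reversal.
Stratifying would compare variants among sessions the variants themselves sorted into user tenure groups — a form of selection on an intermediate. The unconditioned pooled rates give the total causal effect.
The causal difference is the pooled difference: 0.324 − 0.342 = -0.018.

-0.02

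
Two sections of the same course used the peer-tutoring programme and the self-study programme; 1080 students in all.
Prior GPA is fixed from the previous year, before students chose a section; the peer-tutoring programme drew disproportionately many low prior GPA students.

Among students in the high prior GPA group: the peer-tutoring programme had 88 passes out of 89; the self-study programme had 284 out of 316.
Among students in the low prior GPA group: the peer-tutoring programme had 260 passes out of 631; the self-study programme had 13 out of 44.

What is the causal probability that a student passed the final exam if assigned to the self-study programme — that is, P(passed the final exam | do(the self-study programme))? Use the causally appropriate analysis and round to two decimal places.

the peer-tutoring programme is higher inside every prior GPA band stratum but the self-study programme is higher in aggregate. Whether to stratify depends on how prior GPA band relates to the teaching method.
The imbalance in prior GPA band arose from how students were allocated, not from anything the teaching method did; and prior GPA band independently affects the outcome. The pooled gap is confounded — condition on prior GPA band.
Standardising the self-study programme to the population prior GPA band mix: 0.375·284/316 + 0.625·13/44 = 0.522.

0.52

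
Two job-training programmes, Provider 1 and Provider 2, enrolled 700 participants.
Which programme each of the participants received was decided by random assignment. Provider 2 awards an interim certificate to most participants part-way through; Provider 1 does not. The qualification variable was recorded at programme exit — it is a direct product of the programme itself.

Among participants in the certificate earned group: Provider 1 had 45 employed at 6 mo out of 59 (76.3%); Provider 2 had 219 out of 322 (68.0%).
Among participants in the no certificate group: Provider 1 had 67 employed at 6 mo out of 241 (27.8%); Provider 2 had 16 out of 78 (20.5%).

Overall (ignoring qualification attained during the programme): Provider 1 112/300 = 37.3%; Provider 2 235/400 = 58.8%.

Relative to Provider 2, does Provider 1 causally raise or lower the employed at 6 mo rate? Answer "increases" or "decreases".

Within every qualification attained during the programme level Provider 1 has the higher rate, yet pooled Provider 2 does — Simpson's reversal.
The distribution of qualification attained during the programme is itself part of what the programme does — it is an intermediate outcome. Holding it fixed would remove that part of the effect; the total effect is the pooled difference.
Pooled: Provider 1 37.3% vs Provider 2 58.8%; Provider 2 is higher overall.

decreases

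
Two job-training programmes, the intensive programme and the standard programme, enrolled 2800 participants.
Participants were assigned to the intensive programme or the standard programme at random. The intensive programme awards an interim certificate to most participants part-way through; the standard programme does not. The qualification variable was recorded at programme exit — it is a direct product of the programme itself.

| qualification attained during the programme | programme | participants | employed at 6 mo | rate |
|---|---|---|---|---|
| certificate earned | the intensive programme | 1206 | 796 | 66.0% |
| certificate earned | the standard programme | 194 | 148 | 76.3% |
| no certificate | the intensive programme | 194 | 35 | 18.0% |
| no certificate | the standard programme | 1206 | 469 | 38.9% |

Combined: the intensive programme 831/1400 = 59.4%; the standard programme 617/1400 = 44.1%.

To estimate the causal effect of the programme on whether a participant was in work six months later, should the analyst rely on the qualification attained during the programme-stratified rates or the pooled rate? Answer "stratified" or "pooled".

the standard programme is higher inside every qualification attained during the programme stratum but the intensive programme is higher in aggregate. Whether to stratify depends on how qualification attained during the programme relates to the programme.
Qualification attained during the programme here is a post-treatment variable shaped by the programme; conditioning on it would introduce bias rather than remove it. The overall comparison is the causal one.
Pooled: the intensive programme 59.4% vs the standard programme 44.1%; the intensive programme is higher overall.

pooled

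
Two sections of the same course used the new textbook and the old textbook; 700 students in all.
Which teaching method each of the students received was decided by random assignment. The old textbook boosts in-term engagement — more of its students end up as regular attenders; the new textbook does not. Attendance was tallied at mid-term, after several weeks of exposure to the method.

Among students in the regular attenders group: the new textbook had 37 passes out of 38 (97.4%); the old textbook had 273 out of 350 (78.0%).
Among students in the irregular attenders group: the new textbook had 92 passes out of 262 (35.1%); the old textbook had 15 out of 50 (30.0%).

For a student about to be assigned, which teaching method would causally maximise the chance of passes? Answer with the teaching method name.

The mid-term attendance-specific comparison favours the new textbook throughout, but the pooled figures favour the old textbook. The question is whether to condition on mid-term attendance.
Because the teaching method influences mid-term attendance, mid-term attendance is a post-treatment mediator, not a confounder. Stratifying on it would bias the estimate; the causal effect is the crude pooled difference.
Pooled: the new textbook 43.0% vs the old textbook 72.0%; the old textbook is higher overall.

the old textbook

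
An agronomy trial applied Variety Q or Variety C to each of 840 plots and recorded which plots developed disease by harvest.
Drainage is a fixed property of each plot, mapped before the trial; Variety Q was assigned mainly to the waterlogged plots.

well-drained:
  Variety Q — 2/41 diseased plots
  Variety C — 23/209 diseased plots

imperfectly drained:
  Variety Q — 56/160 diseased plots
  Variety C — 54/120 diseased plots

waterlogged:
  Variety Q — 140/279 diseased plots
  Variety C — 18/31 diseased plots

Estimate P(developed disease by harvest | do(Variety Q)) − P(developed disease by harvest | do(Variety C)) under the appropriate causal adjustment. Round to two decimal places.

Field drainage satisfies the back-door criterion: it is not a descendant of the variety, and it blocks the spurious path from variety to outcome. Adjusting for it (i.e., using the within-field drainage rates) gives the causal effect.
Adjusting over the population distribution of field drainage: 0.298·(0.049−0.110) + 0.333·(0.350−0.450) + 0.369·(0.502−0.581) = -0.081.

-0.08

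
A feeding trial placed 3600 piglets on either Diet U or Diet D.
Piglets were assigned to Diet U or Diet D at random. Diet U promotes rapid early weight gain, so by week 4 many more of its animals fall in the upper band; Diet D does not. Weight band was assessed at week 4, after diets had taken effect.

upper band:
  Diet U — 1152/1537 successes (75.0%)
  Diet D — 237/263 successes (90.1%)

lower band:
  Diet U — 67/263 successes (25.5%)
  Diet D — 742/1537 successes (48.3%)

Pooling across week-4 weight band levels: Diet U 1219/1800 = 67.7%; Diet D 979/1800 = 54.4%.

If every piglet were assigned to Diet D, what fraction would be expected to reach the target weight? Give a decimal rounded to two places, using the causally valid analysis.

0.54

Because the diet influences week-4 weight band, week-4 weight band is a post-treatment mediator, not a confounder. Stratifying on it would bias the estimate; the causal effect is the crude pooled difference.
So P(outcome | do(Diet D)) is just the pooled rate for Diet D: 979/1800 = 0.544.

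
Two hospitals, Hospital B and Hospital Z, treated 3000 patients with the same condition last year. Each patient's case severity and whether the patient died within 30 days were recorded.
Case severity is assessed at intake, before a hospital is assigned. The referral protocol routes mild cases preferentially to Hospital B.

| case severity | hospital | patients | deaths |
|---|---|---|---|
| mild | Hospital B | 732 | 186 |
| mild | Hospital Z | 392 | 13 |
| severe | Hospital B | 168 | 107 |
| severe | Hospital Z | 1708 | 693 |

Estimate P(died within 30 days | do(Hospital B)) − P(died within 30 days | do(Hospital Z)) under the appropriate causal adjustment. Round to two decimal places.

Here case severity is a common cause — it drives both which hospital a case falls under and the outcome. The crude comparison mixes populations; the stratum-specific rates are the causally relevant ones.
Adjusting over the population distribution of case severity: 0.375·(0.254−0.033) + 0.625·(0.637−0.406) = +0.227.

+0.23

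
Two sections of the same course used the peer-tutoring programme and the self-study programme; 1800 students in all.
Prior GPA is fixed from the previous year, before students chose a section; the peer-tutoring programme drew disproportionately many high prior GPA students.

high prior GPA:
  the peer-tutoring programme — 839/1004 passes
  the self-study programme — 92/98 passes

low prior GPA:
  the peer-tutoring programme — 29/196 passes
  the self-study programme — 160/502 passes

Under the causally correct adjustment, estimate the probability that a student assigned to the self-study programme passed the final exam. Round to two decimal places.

The imbalance in prior GPA band arose from how students were allocated, not from anything the teaching method did; and prior GPA band independently affects the outcome. The pooled gap is confounded — condition on prior GPA band.
Standardising the self-study programme to the population prior GPA band mix: 0.612·92/98 + 0.388·160/502 = 0.698.

0.70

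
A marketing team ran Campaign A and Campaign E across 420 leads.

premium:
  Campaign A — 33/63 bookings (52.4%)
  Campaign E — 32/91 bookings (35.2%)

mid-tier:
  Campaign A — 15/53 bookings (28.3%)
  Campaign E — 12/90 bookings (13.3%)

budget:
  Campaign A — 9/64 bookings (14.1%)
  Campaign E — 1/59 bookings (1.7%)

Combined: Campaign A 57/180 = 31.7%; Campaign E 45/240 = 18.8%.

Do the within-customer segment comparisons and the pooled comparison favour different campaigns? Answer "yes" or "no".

Within each customer segment level (premium 52.4% vs 35.2%; mid-tier 28.3% vs 13.3%; budget 14.1% vs 1.7%), Campaign A has the higher rate every time. Pooled: 31.7% vs 18.8% — Campaign A has the higher rate overall. They agree.

no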